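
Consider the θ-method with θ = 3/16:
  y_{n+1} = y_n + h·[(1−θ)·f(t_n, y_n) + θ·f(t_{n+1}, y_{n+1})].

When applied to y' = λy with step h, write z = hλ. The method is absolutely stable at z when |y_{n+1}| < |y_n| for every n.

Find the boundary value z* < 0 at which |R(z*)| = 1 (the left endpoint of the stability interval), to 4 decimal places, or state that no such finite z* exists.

Test eqn y'=λy, z=hλ:
  y_{n+1} = y_n + z·[13/16·y_n + 3/16·y_{n+1}] ⇒ (1 − 3/16z)y_{n+1} = (1 + 13/16z)y_n
  ⇒ R(z) = (1 + 13/16z)/(1 − 3/16z).

Need |R(x)|<1, x<0.
x=-0.4: |R|=0.6279
R=−1: 1+13/16x = −1+3/16x ⇒ -5/8x=2 ⇒ x=2/(-5/8)=-3.2000
Confirm numerically:
  x=-2.675: |R|=0.78148 <1
  x=-2.505: |R|=0.70444 <1
  x=-2.261: |R|=0.58785 <1
  x=-3.793: |R|=1.21659 >1
  x=-3.757: |R|=1.20425 >1
  x=-3.428: |R|=1.08674 >1
So |R|<1 on (-3.2000, 0).

z* = -3.2000.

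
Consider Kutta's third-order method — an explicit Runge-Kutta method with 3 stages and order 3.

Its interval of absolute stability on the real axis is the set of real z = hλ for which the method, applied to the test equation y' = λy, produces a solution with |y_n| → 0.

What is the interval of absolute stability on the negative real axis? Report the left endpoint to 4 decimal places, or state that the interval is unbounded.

With y'=λy (z=hλ):
  order 3, 3-stage ⇒ R(z)=1+z+z^2/2+z^3/6
  (e.g. R(-1.7)=-0.07383, |R|=0.07383)

Solve |R(x)|<1 on ℝ⁻.
x=-1.7: |R|=0.0738
|R(-2.82)|=1.5814 |R(-1.35)|=0.1512 |R(-0.75)|=0.4609
Bisect:
  x_lo=-3.2679 |R|=2.7446  x_hi=-0.3286 |R|=0.7195
  mid=-1.79822 |R|=0.15054 →hi
  mid=-2.53304 |R|=1.03368 →lo
  mid=-2.16563 |R|=0.51344 →hi
  mid=-2.34934 |R|=0.75079 →hi
  mid=-2.44119 |R|=0.88616 →hi
  mid=-2.48711 |R|=0.95835 →hi
  mid=-2.51008 |R|=0.99562 →hi
  mid=-2.52156 |R|=1.01455 →lo
  mid=-2.51582 |R|=1.00506 →lo
  mid=-2.51295 |R|=1.00033 →lo
  ...
  [-2.51277,-2.51259] ⇒ x*=-2.5127
Interval (-2.5127, 0).

(-2.5127, 0).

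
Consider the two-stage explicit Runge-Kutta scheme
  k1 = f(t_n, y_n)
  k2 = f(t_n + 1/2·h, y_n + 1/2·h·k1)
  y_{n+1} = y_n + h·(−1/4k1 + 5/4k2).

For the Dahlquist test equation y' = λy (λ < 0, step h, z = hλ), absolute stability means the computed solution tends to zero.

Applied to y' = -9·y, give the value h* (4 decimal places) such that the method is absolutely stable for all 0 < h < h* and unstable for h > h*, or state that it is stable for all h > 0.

(-1.6000,0); λ=-9 ⇒ h* = (8/5)/9 = 0.1778.

Test eqn y'=λy, z=hλ:
  k1=λy_n ⇒ h·k1=z·y_n;  k2=λ(1+1/2z)y_n ⇒ h·k2=z(1+1/2z)y_n
  y_{n+1}/y_n = 1 − 1/4z + 5/4z(1+1/2z) = 1 + z + 5/8z²
  R(z) = 1 + z + 5/8z².

Find x<0 with |R(x)|<1.
x=-1.05: |R|=0.6391
R=1: x+5/8x²=0 ⇒ x=−8/5=-1.6000; min R=1−1/(4·5/8)=0.6000>−1
Confirm numerically:
  x=-1.425: |R|=0.84414 <1
  x=-1.035: |R|=0.63452 <1
  x=-0.775: |R|=0.60039 <1
  x=-1.761: |R|=1.17720 >1
  x=-1.747: |R|=1.16051 >1
  x=-1.685: |R|=1.08952 >1
Interval (-1.6000, 0).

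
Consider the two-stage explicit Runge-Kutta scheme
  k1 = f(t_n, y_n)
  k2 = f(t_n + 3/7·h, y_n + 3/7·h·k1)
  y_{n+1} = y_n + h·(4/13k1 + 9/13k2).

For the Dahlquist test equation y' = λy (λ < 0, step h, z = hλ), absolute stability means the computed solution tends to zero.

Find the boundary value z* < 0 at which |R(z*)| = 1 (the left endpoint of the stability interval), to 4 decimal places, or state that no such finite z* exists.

Test eqn y'=λy, z=hλ:
  k1=λy_n ⇒ h·k1=z·y_n;  k2=λ(1+3/7z)y_n ⇒ h·k2=z(1+3/7z)y_n
  y_{n+1}/y_n = 1 + 4/13z + 9/13z(1+3/7z) = 1 + z + 27/91z²
  so R(z) = 1 + z + 27/91z².

Need |R(x)|<1, x<0.
x=-1.56: |R|=0.1621
R=1: x+27/91x²=0 ⇒ x=−91/27=-3.3704; min R=1−1/(4·27/91)=0.1574>−1
Confirm numerically:
  x=-3.229: |R|=0.86456 <1
  x=-2.913: |R|=0.60470 <1
  x=-1.750: |R|=0.15865 <1
  x=-3.909: |R|=1.62471 >1
  x=-3.581: |R|=1.22379 >1
Stable set (-3.3704, 0).

z* = -3.3704.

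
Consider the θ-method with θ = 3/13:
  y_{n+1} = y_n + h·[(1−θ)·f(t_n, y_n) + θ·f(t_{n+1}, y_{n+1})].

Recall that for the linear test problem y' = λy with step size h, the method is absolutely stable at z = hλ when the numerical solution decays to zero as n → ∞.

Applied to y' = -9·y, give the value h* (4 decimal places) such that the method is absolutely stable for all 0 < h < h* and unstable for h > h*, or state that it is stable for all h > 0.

Test eqn y'=λy, z=hλ:
  y_{n+1} = y_n + z·[10/13·y_n + 3/13·y_{n+1}] ⇒ (1 − 3/13z)y_{n+1} = (1 + 10/13z)y_n
  so R(z) = (1 + 10/13z)/(1 − 3/13z).

Solve |R(x)|<1 on ℝ⁻.
x=-0.48: |R|=0.5679
R=−1: 1+10/13x = −1+3/13x ⇒ -7/13x=2 ⇒ x=2/(-7/13)=-3.7143
Confirm numerically:
  x=-3.522: |R|=0.94288 <1
  x=-2.919: |R|=0.74413 <1
  x=-2.510: |R|=0.58938 <1
  x=-1.794: |R|=0.26874 <1
  x=-4.226: |R|=1.13950 >1
  x=-4.149: |R|=1.11958 >1
Stable set (-3.7143, 0).

(-3.7143,0); λ=-9 ⇒ h* = (26/7)/9 = 0.4127.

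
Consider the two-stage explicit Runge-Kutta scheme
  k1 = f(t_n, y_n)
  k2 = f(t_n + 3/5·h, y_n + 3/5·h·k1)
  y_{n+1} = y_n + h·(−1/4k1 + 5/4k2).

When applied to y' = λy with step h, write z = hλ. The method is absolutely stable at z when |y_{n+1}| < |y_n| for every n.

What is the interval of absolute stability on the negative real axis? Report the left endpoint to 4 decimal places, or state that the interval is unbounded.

(-1.3333, 0).

Test eqn y'=λy, z=hλ:
  k1=λy_n ⇒ h·k1=z·y_n;  k2=λ(1+3/5z)y_n ⇒ h·k2=z(1+3/5z)y_n
  y_{n+1}/y_n = 1 − 1/4z + 5/4z(1+3/5z) = 1 + z + 3/4z²
  Hence R(z) = 1 + z + 3/4z².

Boundary: |R(x)|=1, x<0.
x=-0.51: |R|=0.6851
R=1: x+3/4x²=0 ⇒ x=−4/3=-1.3333; min R=1−1/(4·3/4)=0.6667>−1
Confirm numerically:
  x=-1.237: |R|=0.91063 <1
  x=-0.970: |R|=0.73568 <1
  x=-0.537: |R|=0.67928 <1
  x=-1.885: |R|=1.77992 >1
  x=-1.404: |R|=1.07441 >1
Interval (-1.3333, 0).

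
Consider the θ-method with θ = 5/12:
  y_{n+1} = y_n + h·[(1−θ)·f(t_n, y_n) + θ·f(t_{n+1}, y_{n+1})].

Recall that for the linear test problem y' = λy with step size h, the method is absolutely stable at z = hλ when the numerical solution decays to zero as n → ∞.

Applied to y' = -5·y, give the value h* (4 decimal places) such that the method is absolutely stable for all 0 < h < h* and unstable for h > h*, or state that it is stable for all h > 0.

(-12.0000,0); λ=-5 ⇒ h* = (12)/5 = 2.4000.

On y'=λy, z=hλ:
  y_{n+1} = y_n + z·[7/12·y_n + 5/12·y_{n+1}] ⇒ (1 − 5/12z)y_{n+1} = (1 + 7/12z)y_n
  ⇒ R(z) = (1 + 7/12z)/(1 − 5/12z).

Boundary: |R(x)|=1, x<0.
x=-1.48: |R|=0.0845
R=−1: 1+7/12x = −1+5/12x ⇒ -1/6x=2 ⇒ x=2/(-1/6)=-12.0000
Confirm numerically:
  x=-9.309: |R|=0.90807 <1
  x=-9.127: |R|=0.90030 <1
  x=-7.045: |R|=0.79015 <1
  x=-12.554: |R|=1.01482 >1
  x=-12.363: |R|=1.00984 >1
Interval (-12.0000, 0).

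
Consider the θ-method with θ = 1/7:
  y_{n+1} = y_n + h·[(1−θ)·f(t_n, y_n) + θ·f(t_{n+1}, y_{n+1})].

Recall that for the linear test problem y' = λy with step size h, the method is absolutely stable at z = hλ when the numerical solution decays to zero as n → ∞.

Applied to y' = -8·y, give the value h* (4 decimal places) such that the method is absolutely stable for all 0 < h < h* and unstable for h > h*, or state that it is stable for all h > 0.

On y'=λy, z=hλ:
  y_{n+1} = y_n + z·[6/7·y_n + 1/7·y_{n+1}] ⇒ (1 − 1/7z)y_{n+1} = (1 + 6/7z)y_n
  so R(z) = (1 + 6/7z)/(1 − 1/7z).

Find x<0 with |R(x)|<1.
x=-1.13: |R|=0.0271
R=−1: 1+6/7x = −1+1/7x ⇒ -5/7x=2 ⇒ x=2/(-5/7)=-2.8000
Confirm numerically:
  x=-2.560: |R|=0.87448 <1
  x=-2.393: |R|=0.78335 <1
  x=-2.103: |R|=0.61716 <1
  x=-1.461: |R|=0.20872 <1
  x=-3.313: |R|=1.24872 >1
  x=-2.905: |R|=1.05300 >1
Stable set (-2.8000, 0).

(-2.8000,0); λ=-8 ⇒ h* = (14/5)/8 = 0.3500.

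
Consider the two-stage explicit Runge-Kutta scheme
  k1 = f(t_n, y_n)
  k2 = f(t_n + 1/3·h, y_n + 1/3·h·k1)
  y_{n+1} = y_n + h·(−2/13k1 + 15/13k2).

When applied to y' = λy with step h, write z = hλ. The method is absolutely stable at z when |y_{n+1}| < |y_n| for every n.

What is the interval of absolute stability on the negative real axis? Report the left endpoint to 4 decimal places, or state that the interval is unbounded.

z∈(-2.6000,0).

Test eqn y'=λy, z=hλ:
  k1=λy_n ⇒ h·k1=z·y_n;  k2=λ(1+1/3z)y_n ⇒ h·k2=z(1+1/3z)y_n
  y_{n+1}/y_n = 1 − 2/13z + 15/13z(1+1/3z) = 1 + z + 5/13z²
  so R(z) = 1 + z + 5/13z².

Solve |R(x)|<1 on ℝ⁻.
x=-1.77: |R|=0.4350
R=1: x+5/13x²=0 ⇒ x=−13/5=-2.6000; min R=1−1/(4·5/13)=0.3500>−1
Confirm numerically:
  x=-2.099: |R|=0.59554 <1
  x=-2.069: |R|=0.57745 <1
  x=-1.720: |R|=0.41785 <1
  x=-1.543: |R|=0.37271 <1
  x=-3.170: |R|=1.69496 >1
  x=-2.980: |R|=1.43554 >1
  x=-2.835: |R|=1.25624 >1
So |R|<1 on (-2.6000, 0).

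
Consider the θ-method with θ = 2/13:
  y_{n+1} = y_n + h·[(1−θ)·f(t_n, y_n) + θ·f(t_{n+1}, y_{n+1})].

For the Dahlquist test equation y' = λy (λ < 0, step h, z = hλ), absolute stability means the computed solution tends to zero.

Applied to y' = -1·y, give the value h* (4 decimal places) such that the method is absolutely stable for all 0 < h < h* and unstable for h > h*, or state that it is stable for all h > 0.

Set f=λy, z=hλ:
  y_{n+1} = y_n + z·[11/13·y_n + 2/13·y_{n+1}] ⇒ (1 − 2/13z)y_{n+1} = (1 + 11/13z)y_n
  ⇒ R(z) = (1 + 11/13z)/(1 − 2/13z).

Boundary: |R(x)|=1, x<0.
x=-0.8: |R|=0.2877
R=−1: 1+11/13x = −1+2/13x ⇒ -9/13x=2 ⇒ x=2/(-9/13)=-2.8889
Confirm numerically:
  x=-1.929: |R|=0.48754 <1
  x=-1.637: |R|=0.30767 <1
  x=-1.436: |R|=0.17616 <1
  x=-3.309: |R|=1.19273 >1
  x=-3.283: |R|=1.18128 >1
Stable set (-2.8889, 0).

(-2.8889,0); λ=-1 ⇒ h* = (26/9)/1 = 2.8889.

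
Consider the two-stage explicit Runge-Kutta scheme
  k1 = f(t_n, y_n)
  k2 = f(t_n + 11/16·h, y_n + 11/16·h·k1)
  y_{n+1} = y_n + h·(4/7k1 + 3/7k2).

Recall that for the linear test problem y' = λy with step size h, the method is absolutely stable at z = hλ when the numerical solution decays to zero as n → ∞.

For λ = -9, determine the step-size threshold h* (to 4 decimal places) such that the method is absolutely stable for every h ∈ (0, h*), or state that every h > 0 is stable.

(-3.3939,0); λ=-9 ⇒ h* = (112/33)/9 = 0.3771.

With y'=λy (z=hλ):
  k1=λy_n ⇒ h·k1=z·y_n;  k2=λ(1+11/16z)y_n ⇒ h·k2=z(1+11/16z)y_n
  y_{n+1}/y_n = 1 + 4/7z + 3/7z(1+11/16z) = 1 + z + 33/112z²
  Hence R(z) = 1 + z + 33/112z².

Need |R(x)|<1, x<0.
x=-1.67: |R|=0.1517
R=1: x+33/112x²=0 ⇒ x=−112/33=-3.3939; min R=1−1/(4·33/112)=0.1515>−1
Confirm numerically:
  x=-3.076: |R|=0.71184 <1
  x=-2.139: |R|=0.20909 <1
  x=-1.550: |R|=0.15788 <1
  x=-1.436: |R|=0.17158 <1
  x=-3.909: |R|=1.59323 >1
  x=-3.729: |R|=1.36814 >1
  x=-3.668: |R|=1.29619 >1
So |R|<1 on (-3.3939, 0).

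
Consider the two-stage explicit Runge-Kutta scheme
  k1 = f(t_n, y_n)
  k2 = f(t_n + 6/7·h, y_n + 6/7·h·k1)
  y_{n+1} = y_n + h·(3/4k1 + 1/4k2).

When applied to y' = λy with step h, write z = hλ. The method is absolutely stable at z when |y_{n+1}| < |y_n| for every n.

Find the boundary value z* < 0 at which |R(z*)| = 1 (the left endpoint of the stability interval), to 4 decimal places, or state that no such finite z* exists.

Test eqn y'=λy, z=hλ:
  k1=λy_n ⇒ h·k1=z·y_n;  k2=λ(1+6/7z)y_n ⇒ h·k2=z(1+6/7z)y_n
  y_{n+1}/y_n = 1 + 3/4z + 1/4z(1+6/7z) = 1 + z + 3/14z²
  Hence R(z) = 1 + z + 3/14z².

Find x<0 with |R(x)|<1.
x=-0.76: |R|=0.3638
R=1: x+3/14x²=0 ⇒ x=−14/3=-4.6667; min R=1−1/(4·3/14)=-0.1667>−1
Confirm numerically:
  x=-3.724: |R|=0.24775 <1
  x=-3.622: |R|=0.18919 <1
  x=-1.939: |R|=0.13335 <1
  x=-4.894: |R|=1.23841 >1
  x=-4.744: |R|=1.07861 >1
Stable set (-4.6667, 0).

left endpoint -4.6667.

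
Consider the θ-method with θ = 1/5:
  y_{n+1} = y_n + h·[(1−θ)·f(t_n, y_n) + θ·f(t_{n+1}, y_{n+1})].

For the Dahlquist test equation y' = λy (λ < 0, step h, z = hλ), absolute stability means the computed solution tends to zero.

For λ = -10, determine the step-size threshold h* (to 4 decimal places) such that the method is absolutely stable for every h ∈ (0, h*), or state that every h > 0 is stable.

Test eqn y'=λy, z=hλ:
  y_{n+1} = y_n + z·[4/5·y_n + 1/5·y_{n+1}] ⇒ (1 − 1/5z)y_{n+1} = (1 + 4/5z)y_n
  Hence R(z) = (1 + 4/5z)/(1 − 1/5z).

Solve |R(x)|<1 on ℝ⁻.
x=-0.47: |R|=0.5704
R=−1: 1+4/5x = −1+1/5x ⇒ -3/5x=2 ⇒ x=2/(-3/5)=-3.3333
Confirm numerically:
  x=-3.271: |R|=0.97739 <1
  x=-2.282: |R|=0.56688 <1
  x=-1.920: |R|=0.38728 <1
  x=-3.878: |R|=1.18405 >1
  x=-3.641: |R|=1.10682 >1
  x=-3.427: |R|=1.03335 >1
So |R|<1 on (-3.3333, 0).

(-3.3333,0); λ=-10 ⇒ h* = (10/3)/10 = 0.3333.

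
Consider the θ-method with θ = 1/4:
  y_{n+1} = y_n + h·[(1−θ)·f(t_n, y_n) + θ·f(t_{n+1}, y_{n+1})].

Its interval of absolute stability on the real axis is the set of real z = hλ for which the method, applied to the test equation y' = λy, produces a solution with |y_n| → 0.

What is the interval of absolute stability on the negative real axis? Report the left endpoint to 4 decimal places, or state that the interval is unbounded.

z∈(-4.0000,0).

Test eqn y'=λy, z=hλ:
  y_{n+1} = y_n + z·[3/4·y_n + 1/4·y_{n+1}] ⇒ (1 − 1/4z)y_{n+1} = (1 + 3/4z)y_n
  so R(z) = (1 + 3/4z)/(1 − 1/4z).

Need |R(x)|<1, x<0.
x=-1.01: |R|=0.1936
R=−1: 1+3/4x = −1+1/4x ⇒ -1/2x=2 ⇒ x=2/(-1/2)=-4.0000
Confirm numerically:
  x=-3.748: |R|=0.93495 <1
  x=-2.957: |R|=0.70016 <1
  x=-2.938: |R|=0.69386 <1
  x=-2.786: |R|=0.64220 <1
  x=-4.549: |R|=1.12844 >1
  x=-4.184: |R|=1.04497 >1
  x=-4.130: |R|=1.03198 >1
Stable set (-4.0000, 0).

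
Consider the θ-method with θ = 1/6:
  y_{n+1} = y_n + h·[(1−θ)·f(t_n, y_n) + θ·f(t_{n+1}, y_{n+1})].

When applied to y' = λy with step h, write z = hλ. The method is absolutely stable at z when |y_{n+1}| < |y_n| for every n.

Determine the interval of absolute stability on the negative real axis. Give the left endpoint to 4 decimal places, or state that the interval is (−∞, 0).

z∈(-3.0000,0).

Set f=λy, z=hλ:
  y_{n+1} = y_n + z·[5/6·y_n + 1/6·y_{n+1}] ⇒ (1 − 1/6z)y_{n+1} = (1 + 5/6z)y_n
  Hence R(z) = (1 + 5/6z)/(1 − 1/6z).

Solve |R(x)|<1 on ℝ⁻.
x=-0.92: |R|=0.2023
R=−1: 1+5/6x = −1+1/6x ⇒ -2/3x=2 ⇒ x=2/(-2/3)=-3.0000
Confirm numerically:
  x=-2.494: |R|=0.76171 <1
  x=-2.163: |R|=0.58986 <1
  x=-1.533: |R|=0.22103 <1
  x=-1.328: |R|=0.08734 <1
  x=-3.326: |R|=1.13982 >1
  x=-3.096: |R|=1.04222 >1
  x=-3.066: |R|=1.02912 >1
So |R|<1 on (-3.0000, 0).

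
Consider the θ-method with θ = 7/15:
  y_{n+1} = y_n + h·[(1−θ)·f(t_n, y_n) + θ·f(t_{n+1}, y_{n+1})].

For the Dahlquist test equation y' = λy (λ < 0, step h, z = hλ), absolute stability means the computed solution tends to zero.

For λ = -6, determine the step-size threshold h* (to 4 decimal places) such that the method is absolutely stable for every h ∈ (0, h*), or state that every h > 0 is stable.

(-30.0000,0); λ=-6 ⇒ h* = (30)/6 = 5.0000.

Set f=λy, z=hλ:
  y_{n+1} = y_n + z·[8/15·y_n + 7/15·y_{n+1}] ⇒ (1 − 7/15z)y_{n+1} = (1 + 8/15z)y_n
  ⇒ R(z) = (1 + 8/15z)/(1 − 7/15z).

Need |R(x)|<1, x<0.
x=-1.24: |R|=0.2145
R=−1: 1+8/15x = −1+7/15x ⇒ -1/15x=2 ⇒ x=2/(-1/15)=-30.0000
Confirm numerically:
  x=-28.318: |R|=0.99211 <1
  x=-25.629: |R|=0.97752 <1
  x=-23.483: |R|=0.96367 <1
  x=-19.703: |R|=0.93266 <1
  x=-30.508: |R|=1.00222 >1
  x=-30.470: |R|=1.00206 >1
Interval (-30.0000, 0).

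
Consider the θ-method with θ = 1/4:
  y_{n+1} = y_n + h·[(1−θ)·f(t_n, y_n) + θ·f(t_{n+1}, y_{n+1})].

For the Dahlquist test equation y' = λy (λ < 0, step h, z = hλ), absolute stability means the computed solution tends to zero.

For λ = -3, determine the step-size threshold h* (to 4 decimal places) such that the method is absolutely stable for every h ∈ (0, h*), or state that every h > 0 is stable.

With y'=λy (z=hλ):
  y_{n+1} = y_n + z·[3/4·y_n + 1/4·y_{n+1}] ⇒ (1 − 1/4z)y_{n+1} = (1 + 3/4z)y_n
  R(z) = (1 + 3/4z)/(1 − 1/4z).

Boundary: |R(x)|=1, x<0.
x=-0.54: |R|=0.5242
R=−1: 1+3/4x = −1+1/4x ⇒ -1/2x=2 ⇒ x=2/(-1/2)=-4.0000
Confirm numerically:
  x=-3.783: |R|=0.94424 <1
  x=-3.595: |R|=0.89335 <1
  x=-1.740: |R|=0.21254 <1
  x=-4.402: |R|=1.09569 >1
  x=-4.212: |R|=1.05163 >1
Stable set (-4.0000, 0).

(-4.0000,0); λ=-3 ⇒ h* = (4)/3 = 1.3333.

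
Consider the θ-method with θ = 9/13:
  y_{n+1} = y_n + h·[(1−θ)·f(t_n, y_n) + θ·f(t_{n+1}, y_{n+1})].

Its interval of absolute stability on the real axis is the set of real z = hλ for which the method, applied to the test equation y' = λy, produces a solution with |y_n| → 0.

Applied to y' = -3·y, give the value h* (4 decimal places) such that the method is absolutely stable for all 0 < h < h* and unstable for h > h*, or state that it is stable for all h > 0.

unbounded; (−∞, 0). Any h>0 works for λ=-3.

With y'=λy (z=hλ):
  y_{n+1} = y_n + z·[4/13·y_n + 9/13·y_{n+1}] ⇒ (1 − 9/13z)y_{n+1} = (1 + 4/13z)y_n
  R(z) = (1 + 4/13z)/(1 − 9/13z).

Find x<0 with |R(x)|<1.
x=-1.67: |R|=0.2255
x=-2: |R|=0.1613
x=-10: |R|=0.2621
x=-100: |R|=0.4239
θ=9/13≥1/2 ⇒ |1+4/13x|<|1−9/13x| ∀x<0 ⇒ interval (−∞,0).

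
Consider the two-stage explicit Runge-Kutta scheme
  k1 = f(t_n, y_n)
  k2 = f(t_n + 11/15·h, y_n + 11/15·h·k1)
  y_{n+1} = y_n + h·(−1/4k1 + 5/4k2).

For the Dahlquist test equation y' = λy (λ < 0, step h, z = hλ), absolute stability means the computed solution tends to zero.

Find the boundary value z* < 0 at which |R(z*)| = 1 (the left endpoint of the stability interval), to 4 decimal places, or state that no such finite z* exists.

With y'=λy (z=hλ):
  k1=λy_n ⇒ h·k1=z·y_n;  k2=λ(1+11/15z)y_n ⇒ h·k2=z(1+11/15z)y_n
  y_{n+1}/y_n = 1 − 1/4z + 5/4z(1+11/15z) = 1 + z + 11/12z²
  so R(z) = 1 + z + 11/12z².

Find x<0 with |R(x)|<1.
x=-1.74: |R|=2.0353
R=1: x+11/12x²=0 ⇒ x=−12/11=-1.0909; min R=1−1/(4·11/12)=0.7273>−1
Confirm numerically:
  x=-1.002: |R|=0.91834 <1
  x=-0.829: |R|=0.80097 <1
  x=-0.478: |R|=0.73144 <1
  x=-0.442: |R|=0.73708 <1
  x=-1.368: |R|=1.34747 >1
  x=-1.245: |R|=1.17586 >1
So |R|<1 on (-1.0909, 0).

z* = -1.0909.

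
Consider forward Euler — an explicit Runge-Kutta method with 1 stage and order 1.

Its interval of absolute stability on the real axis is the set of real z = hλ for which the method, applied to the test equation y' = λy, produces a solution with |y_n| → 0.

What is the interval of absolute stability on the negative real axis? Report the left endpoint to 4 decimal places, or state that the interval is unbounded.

Set f=λy, z=hλ:
  order 1, 1-stage ⇒ R(z)=1+z
  (e.g. R(-0.62)=0.38000, |R|=0.38000)

Solve |R(x)|<1 on ℝ⁻.
x=-0.62: |R|=0.3800
|R(-2.28)|=1.2800 |R(-0.75)|=0.2500 |R(-0.65)|=0.3500
Bisect:
  x_lo=-2.8566 |R|=1.8566  x_hi=-0.1564 |R|=0.8436
  mid=-1.50648 |R|=0.50648 →hi
  mid=-2.18154 |R|=1.18154 →lo
  mid=-1.84401 |R|=0.84401 →hi
  mid=-2.01278 |R|=1.01278 →lo
  mid=-1.92840 |R|=0.92840 →hi
  mid=-1.97059 |R|=0.97059 →hi
  mid=-1.99168 |R|=0.99168 →hi
  ...
  [-2.00009,-1.99992] ⇒ x*=-2.0000
Stable set (-2.0000, 0).

z∈(-2.0000,0).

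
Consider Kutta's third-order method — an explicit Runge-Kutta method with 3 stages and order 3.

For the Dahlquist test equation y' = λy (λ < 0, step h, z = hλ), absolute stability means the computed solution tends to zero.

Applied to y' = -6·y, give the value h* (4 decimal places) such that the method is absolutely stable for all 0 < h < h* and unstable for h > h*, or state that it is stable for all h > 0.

Test eqn y'=λy, z=hλ:
  order 3, 3-stage ⇒ R(z)=1+z+z^2/2+z^3/6
  (e.g. R(-0.75)=0.46094, |R|=0.46094)

Solve |R(x)|<1 on ℝ⁻.
x=-0.75: |R|=0.4609
|R(-0.85)|=0.4089 |R(-0.7)|=0.4878 |R(-0.56)|=0.5675
Bisect:
  x_lo=-3.0302 |R|=2.0765  x_hi=-0.3153 |R|=0.7292
  mid=-1.67277 |R|=0.05380 →hi
  mid=-2.35149 |R|=0.75384 →hi
  mid=-2.69086 |R|=1.31779 →lo
  mid=-2.52118 |R|=1.01392 →lo
  mid=-2.43634 |R|=0.87871 →hi
  mid=-2.47876 |R|=0.94498 →hi
  mid=-2.49997 |R|=0.97911 →hi
  ...
  [-2.51289,-2.51273] ⇒ x*=-2.5127
Stable set (-2.5127, 0).

(-2.5127,0); λ=-6 ⇒ h* = 0.4188.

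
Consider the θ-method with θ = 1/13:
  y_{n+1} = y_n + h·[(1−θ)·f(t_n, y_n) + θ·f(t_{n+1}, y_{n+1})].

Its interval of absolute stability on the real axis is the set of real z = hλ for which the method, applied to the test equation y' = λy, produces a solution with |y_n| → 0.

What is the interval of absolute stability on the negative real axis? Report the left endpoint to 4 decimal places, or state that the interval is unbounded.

Test eqn y'=λy, z=hλ:
  y_{n+1} = y_n + z·[12/13·y_n + 1/13·y_{n+1}] ⇒ (1 − 1/13z)y_{n+1} = (1 + 12/13z)y_n
  so R(z) = (1 + 12/13z)/(1 − 1/13z).

Need |R(x)|<1, x<0.
x=-1.5: |R|=0.3448
R=−1: 1+12/13x = −1+1/13x ⇒ -11/13x=2 ⇒ x=2/(-11/13)=-2.3636
Confirm numerically:
  x=-1.877: |R|=0.64018 <1
  x=-1.632: |R|=0.44997 <1
  x=-1.561: |R|=0.39365 <1
  x=-2.866: |R|=1.34829 >1
  x=-2.748: |R|=1.26848 >1
  x=-2.622: |R|=1.18192 >1
Interval (-2.3636, 0).

z∈(-2.3636,0).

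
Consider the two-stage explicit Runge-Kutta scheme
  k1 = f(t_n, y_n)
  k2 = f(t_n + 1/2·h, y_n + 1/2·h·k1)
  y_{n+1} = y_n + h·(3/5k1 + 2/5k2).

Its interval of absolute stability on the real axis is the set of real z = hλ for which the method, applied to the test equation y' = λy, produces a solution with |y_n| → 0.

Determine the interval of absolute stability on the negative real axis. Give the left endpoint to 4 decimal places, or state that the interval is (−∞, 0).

(-5.0000, 0).

Test eqn y'=λy, z=hλ:
  k1=λy_n ⇒ h·k1=z·y_n;  k2=λ(1+1/2z)y_n ⇒ h·k2=z(1+1/2z)y_n
  y_{n+1}/y_n = 1 + 3/5z + 2/5z(1+1/2z) = 1 + z + 1/5z²
  so R(z) = 1 + z + 1/5z².

Solve |R(x)|<1 on ℝ⁻.
x=-1.77: |R|=0.1434
R=1: x+1/5x²=0 ⇒ x=−5=-5.0000; min R=1−1/(4·1/5)=-0.2500>−1
Confirm numerically:
  x=-3.994: |R|=0.19641 <1
  x=-3.523: |R|=0.04069 <1
  x=-2.414: |R|=0.24852 <1
  x=-2.349: |R|=0.24544 <1
  x=-5.066: |R|=1.06687 >1
  x=-5.037: |R|=1.03727 >1
Interval (-5.0000, 0).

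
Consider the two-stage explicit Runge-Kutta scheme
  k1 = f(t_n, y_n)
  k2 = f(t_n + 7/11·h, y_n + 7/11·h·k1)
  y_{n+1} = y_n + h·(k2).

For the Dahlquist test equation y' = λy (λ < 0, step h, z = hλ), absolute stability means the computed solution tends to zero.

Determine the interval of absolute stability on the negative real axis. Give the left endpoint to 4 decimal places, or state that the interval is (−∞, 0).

(-1.5714, 0).

Set f=λy, z=hλ:
  k1=λy_n ⇒ h·k1=z·y_n;  k2=λ(1+7/11z)y_n ⇒ h·k2=z(1+7/11z)y_n
  y_{n+1}/y_n = 1 + z(1+7/11z) = 1 + z + 7/11z²
  ⇒ R(z) = 1 + z + 7/11z².

Solve |R(x)|<1 on ℝ⁻.
x=-1.33: |R|=0.7957
R=1: x+7/11x²=0 ⇒ x=−11/7=-1.5714; min R=1−1/(4·7/11)=0.6071>−1
Confirm numerically:
  x=-0.787: |R|=0.60714 <1
  x=-0.713: |R|=0.61051 <1
  x=-0.665: |R|=0.61642 <1
  x=-1.726: |R|=1.16978 >1
  x=-1.649: |R|=1.08140 >1
So |R|<1 on (-1.5714, 0).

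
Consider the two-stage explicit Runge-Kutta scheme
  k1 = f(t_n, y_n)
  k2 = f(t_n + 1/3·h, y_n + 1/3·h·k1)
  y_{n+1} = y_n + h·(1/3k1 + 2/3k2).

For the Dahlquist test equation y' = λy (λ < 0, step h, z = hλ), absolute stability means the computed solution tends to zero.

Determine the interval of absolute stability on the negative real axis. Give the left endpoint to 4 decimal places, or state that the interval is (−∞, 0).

Set f=λy, z=hλ:
  k1=λy_n ⇒ h·k1=z·y_n;  k2=λ(1+1/3z)y_n ⇒ h·k2=z(1+1/3z)y_n
  y_{n+1}/y_n = 1 + 1/3z + 2/3z(1+1/3z) = 1 + z + 2/9z²
  so R(z) = 1 + z + 2/9z².

Need |R(x)|<1, x<0.
x=-0.84: |R|=0.3168
R=1: x+2/9x²=0 ⇒ x=−9/2=-4.5000; min R=1−1/(4·2/9)=-0.1250>−1
Confirm numerically:
  x=-4.309: |R|=0.81711 <1
  x=-4.089: |R|=0.62654 <1
  x=-3.391: |R|=0.16431 <1
  x=-4.800: |R|=1.32000 >1
  x=-4.587: |R|=1.08868 >1
  x=-4.558: |R|=1.05875 >1
So |R|<1 on (-4.5000, 0).

z∈(-4.5000,0).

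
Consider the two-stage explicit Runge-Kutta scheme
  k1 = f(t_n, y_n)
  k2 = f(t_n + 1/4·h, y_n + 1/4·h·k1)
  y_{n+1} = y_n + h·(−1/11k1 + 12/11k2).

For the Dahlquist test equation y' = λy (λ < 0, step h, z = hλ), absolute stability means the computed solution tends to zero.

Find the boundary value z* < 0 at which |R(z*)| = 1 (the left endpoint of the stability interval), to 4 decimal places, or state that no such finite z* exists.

Set f=λy, z=hλ:
  k1=λy_n ⇒ h·k1=z·y_n;  k2=λ(1+1/4z)y_n ⇒ h·k2=z(1+1/4z)y_n
  y_{n+1}/y_n = 1 − 1/11z + 12/11z(1+1/4z) = 1 + z + 3/11z²
  so R(z) = 1 + z + 3/11z².

Need |R(x)|<1, x<0.
x=-0.41: |R|=0.6358
R=1: x+3/11x²=0 ⇒ x=−11/3=-3.6667; min R=1−1/(4·3/11)=0.0833>−1
Confirm numerically:
  x=-3.515: |R|=0.85461 <1
  x=-3.450: |R|=0.79614 <1
  x=-1.735: |R|=0.08597 <1
  x=-4.205: |R|=1.61737 >1
  x=-3.697: |R|=1.03058 >1
  x=-3.687: |R|=1.02045 >1
Interval (-3.6667, 0).

left endpoint -3.6667.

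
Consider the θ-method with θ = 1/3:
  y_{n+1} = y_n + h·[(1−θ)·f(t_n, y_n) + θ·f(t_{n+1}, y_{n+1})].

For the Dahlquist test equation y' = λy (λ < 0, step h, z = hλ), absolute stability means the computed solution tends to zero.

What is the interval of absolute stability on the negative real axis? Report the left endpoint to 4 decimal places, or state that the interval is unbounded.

(-6.0000, 0).

On y'=λy, z=hλ:
  y_{n+1} = y_n + z·[2/3·y_n + 1/3·y_{n+1}] ⇒ (1 − 1/3z)y_{n+1} = (1 + 2/3z)y_n
  so R(z) = (1 + 2/3z)/(1 − 1/3z).

Solve |R(x)|<1 on ℝ⁻.
x=-1.48: |R|=0.0089
R=−1: 1+2/3x = −1+1/3x ⇒ -1/3x=2 ⇒ x=2/(-1/3)=-6.0000
Confirm numerically:
  x=-4.833: |R|=0.85101 <1
  x=-4.255: |R|=0.75948 <1
  x=-4.228: |R|=0.75484 <1
  x=-3.758: |R|=0.66825 <1
  x=-6.129: |R|=1.01413 >1
  x=-6.077: |R|=1.00848 >1
Interval (-6.0000, 0).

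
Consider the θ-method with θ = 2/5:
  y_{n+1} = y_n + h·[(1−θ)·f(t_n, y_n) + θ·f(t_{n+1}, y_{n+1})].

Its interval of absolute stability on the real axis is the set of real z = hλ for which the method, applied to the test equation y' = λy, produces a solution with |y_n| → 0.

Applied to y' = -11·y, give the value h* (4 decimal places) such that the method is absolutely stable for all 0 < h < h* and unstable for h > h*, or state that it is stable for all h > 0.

(-10.0000,0); λ=-11 ⇒ h* = (10)/11 = 0.9091.

With y'=λy (z=hλ):
  y_{n+1} = y_n + z·[3/5·y_n + 2/5·y_{n+1}] ⇒ (1 − 2/5z)y_{n+1} = (1 + 3/5z)y_n
  ⇒ R(z) = (1 + 3/5z)/(1 − 2/5z).

Boundary: |R(x)|=1, x<0.
x=-0.4: |R|=0.6552
R=−1: 1+3/5x = −1+2/5x ⇒ -1/5x=2 ⇒ x=2/(-1/5)=-10.0000
Confirm numerically:
  x=-9.129: |R|=0.96255 <1
  x=-8.923: |R|=0.95286 <1
  x=-8.436: |R|=0.92849 <1
  x=-5.315: |R|=0.70026 <1
  x=-10.399: |R|=1.01547 >1
  x=-10.310: |R|=1.01210 >1
Interval (-10.0000, 0).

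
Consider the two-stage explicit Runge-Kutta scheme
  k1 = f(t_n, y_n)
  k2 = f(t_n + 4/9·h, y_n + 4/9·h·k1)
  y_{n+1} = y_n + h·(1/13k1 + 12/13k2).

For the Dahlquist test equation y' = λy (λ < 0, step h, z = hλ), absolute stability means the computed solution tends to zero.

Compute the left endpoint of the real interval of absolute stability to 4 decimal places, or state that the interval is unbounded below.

On y'=λy, z=hλ:
  k1=λy_n ⇒ h·k1=z·y_n;  k2=λ(1+4/9z)y_n ⇒ h·k2=z(1+4/9z)y_n
  y_{n+1}/y_n = 1 + 1/13z + 12/13z(1+4/9z) = 1 + z + 16/39z²
  R(z) = 1 + z + 16/39z².

Find x<0 with |R(x)|<1.
x=-0.64: |R|=0.5280
R=1: x+16/39x²=0 ⇒ x=−39/16=-2.4375; min R=1−1/(4·16/39)=0.3906>−1
Confirm numerically:
  x=-2.296: |R|=0.86671 <1
  x=-2.166: |R|=0.75874 <1
  x=-1.744: |R|=0.50381 <1
  x=-1.453: |R|=0.41314 <1
  x=-2.900: |R|=1.55026 >1
  x=-2.648: |R|=1.22868 >1
  x=-2.588: |R|=1.15979 >1
So |R|<1 on (-2.4375, 0).

left endpoint -2.4375.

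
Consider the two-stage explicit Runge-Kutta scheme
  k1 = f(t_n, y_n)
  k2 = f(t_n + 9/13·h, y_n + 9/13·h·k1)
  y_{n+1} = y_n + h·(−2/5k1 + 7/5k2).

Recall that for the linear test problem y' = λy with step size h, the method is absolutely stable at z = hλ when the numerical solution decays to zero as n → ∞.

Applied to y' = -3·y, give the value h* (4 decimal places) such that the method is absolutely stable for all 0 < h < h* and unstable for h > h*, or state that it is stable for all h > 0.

Set f=λy, z=hλ:
  k1=λy_n ⇒ h·k1=z·y_n;  k2=λ(1+9/13z)y_n ⇒ h·k2=z(1+9/13z)y_n
  y_{n+1}/y_n = 1 − 2/5z + 7/5z(1+9/13z) = 1 + z + 63/65z²
  Hence R(z) = 1 + z + 63/65z².

Boundary: |R(x)|=1, x<0.
x=-0.72: |R|=0.7824
R=1: x+63/65x²=0 ⇒ x=−65/63=-1.0317; min R=1−1/(4·63/65)=0.7421>−1
Confirm numerically:
  x=-0.863: |R|=0.85885 <1
  x=-0.586: |R|=0.74683 <1
  x=-0.539: |R|=0.74258 <1
  x=-0.417: |R|=0.75154 <1
  x=-1.612: |R|=1.90659 >1
  x=-1.314: |R|=1.35947 >1
  x=-1.236: |R|=1.24469 >1
Interval (-1.0317, 0).

(-1.0317,0); λ=-3 ⇒ h* = (65/63)/3 = 0.3439.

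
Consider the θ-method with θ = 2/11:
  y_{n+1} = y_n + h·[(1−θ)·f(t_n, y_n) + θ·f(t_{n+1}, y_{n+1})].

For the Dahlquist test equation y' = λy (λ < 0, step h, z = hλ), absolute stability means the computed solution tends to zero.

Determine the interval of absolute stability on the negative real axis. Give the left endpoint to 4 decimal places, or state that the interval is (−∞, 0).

Test eqn y'=λy, z=hλ:
  y_{n+1} = y_n + z·[9/11·y_n + 2/11·y_{n+1}] ⇒ (1 − 2/11z)y_{n+1} = (1 + 9/11z)y_n
  Hence R(z) = (1 + 9/11z)/(1 − 2/11z).

Find x<0 with |R(x)|<1.
x=-1.16: |R|=0.0420
R=−1: 1+9/11x = −1+2/11x ⇒ -7/11x=2 ⇒ x=2/(-7/11)=-3.1429
Confirm numerically:
  x=-3.119: |R|=0.99031 <1
  x=-2.099: |R|=0.51921 <1
  x=-1.706: |R|=0.30211 <1
  x=-3.663: |R|=1.19868 >1
  x=-3.425: |R|=1.11064 >1
Stable set (-3.1429, 0).

z∈(-3.1429,0).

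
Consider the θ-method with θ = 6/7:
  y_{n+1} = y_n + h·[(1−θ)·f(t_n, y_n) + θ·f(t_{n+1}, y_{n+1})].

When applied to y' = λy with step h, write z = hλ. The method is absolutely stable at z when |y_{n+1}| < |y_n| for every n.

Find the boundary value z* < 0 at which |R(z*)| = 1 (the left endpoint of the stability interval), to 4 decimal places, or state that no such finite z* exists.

On y'=λy, z=hλ:
  y_{n+1} = y_n + z·[1/7·y_n + 6/7·y_{n+1}] ⇒ (1 − 6/7z)y_{n+1} = (1 + 1/7z)y_n
  R(z) = (1 + 1/7z)/(1 − 6/7z).

Solve |R(x)|<1 on ℝ⁻.
x=-1.68: |R|=0.3115
x=-2: |R|=0.2632
x=-10: |R|=0.0448
x=-100: |R|=0.1532
θ=6/7≥1/2 ⇒ |1+1/7x|<|1−6/7x| ∀x<0 ⇒ unbounded interval.

interval (−∞, 0).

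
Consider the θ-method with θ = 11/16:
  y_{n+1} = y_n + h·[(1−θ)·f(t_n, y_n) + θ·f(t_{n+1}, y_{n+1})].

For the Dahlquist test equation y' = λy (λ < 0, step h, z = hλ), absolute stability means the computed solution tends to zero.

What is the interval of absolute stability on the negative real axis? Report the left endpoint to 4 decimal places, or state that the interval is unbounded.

On y'=λy, z=hλ:
  y_{n+1} = y_n + z·[5/16·y_n + 11/16·y_{n+1}] ⇒ (1 − 11/16z)y_{n+1} = (1 + 5/16z)y_n
  Hence R(z) = (1 + 5/16z)/(1 − 11/16z).

Boundary: |R(x)|=1, x<0.
x=-0.56: |R|=0.5957
x=-2: |R|=0.1579
x=-10: |R|=0.2698
x=-100: |R|=0.4337
θ=11/16≥1/2 ⇒ |1+5/16x|<|1−11/16x| ∀x<0 ⇒ stable on all of ℝ⁻.

interval (−∞, 0).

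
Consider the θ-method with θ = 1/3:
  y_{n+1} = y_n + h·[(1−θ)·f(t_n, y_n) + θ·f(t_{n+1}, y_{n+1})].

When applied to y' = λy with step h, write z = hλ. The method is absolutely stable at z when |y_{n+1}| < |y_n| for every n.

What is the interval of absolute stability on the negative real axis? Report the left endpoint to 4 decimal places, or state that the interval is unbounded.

Set f=λy, z=hλ:
  y_{n+1} = y_n + z·[2/3·y_n + 1/3·y_{n+1}] ⇒ (1 − 1/3z)y_{n+1} = (1 + 2/3z)y_n
  Hence R(z) = (1 + 2/3z)/(1 − 1/3z).

Solve |R(x)|<1 on ℝ⁻.
x=-1.72: |R|=0.0932
R=−1: 1+2/3x = −1+1/3x ⇒ -1/3x=2 ⇒ x=2/(-1/3)=-6.0000
Confirm numerically:
  x=-5.494: |R|=0.94043 <1
  x=-4.119: |R|=0.73578 <1
  x=-2.956: |R|=0.48892 <1
  x=-2.806: |R|=0.44988 <1
  x=-6.590: |R|=1.06152 >1
  x=-6.285: |R|=1.03069 >1
  x=-6.236: |R|=1.02555 >1
Interval (-6.0000, 0).

(-6.0000, 0).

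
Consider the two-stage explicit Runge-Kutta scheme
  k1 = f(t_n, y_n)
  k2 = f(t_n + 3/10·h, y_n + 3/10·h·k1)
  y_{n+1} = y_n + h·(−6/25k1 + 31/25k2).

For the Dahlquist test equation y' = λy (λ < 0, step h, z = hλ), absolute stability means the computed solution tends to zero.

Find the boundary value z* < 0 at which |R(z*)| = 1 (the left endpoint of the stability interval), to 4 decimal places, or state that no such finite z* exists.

Set f=λy, z=hλ:
  k1=λy_n ⇒ h·k1=z·y_n;  k2=λ(1+3/10z)y_n ⇒ h·k2=z(1+3/10z)y_n
  y_{n+1}/y_n = 1 − 6/25z + 31/25z(1+3/10z) = 1 + z + 93/250z²
  ⇒ R(z) = 1 + z + 93/250z².

Boundary: |R(x)|=1, x<0.
x=-1.16: |R|=0.3406
R=1: x+93/250x²=0 ⇒ x=−250/93=-2.6882; min R=1−1/(4·93/250)=0.3280>−1
Confirm numerically:
  x=-2.439: |R|=0.77392 <1
  x=-2.154: |R|=0.57197 <1
  x=-1.717: |R|=0.37969 <1
  x=-1.445: |R|=0.33175 <1
  x=-3.000: |R|=1.34800 >1
  x=-2.890: |R|=1.21698 >1
So |R|<1 on (-2.6882, 0).

left endpoint -2.6882.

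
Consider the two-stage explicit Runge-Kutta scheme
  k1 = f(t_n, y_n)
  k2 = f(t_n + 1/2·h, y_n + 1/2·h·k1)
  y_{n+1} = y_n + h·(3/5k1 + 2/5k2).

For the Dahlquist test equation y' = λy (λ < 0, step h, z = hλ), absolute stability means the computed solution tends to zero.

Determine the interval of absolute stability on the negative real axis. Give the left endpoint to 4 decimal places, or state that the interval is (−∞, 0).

With y'=λy (z=hλ):
  k1=λy_n ⇒ h·k1=z·y_n;  k2=λ(1+1/2z)y_n ⇒ h·k2=z(1+1/2z)y_n
  y_{n+1}/y_n = 1 + 3/5z + 2/5z(1+1/2z) = 1 + z + 1/5z²
  ⇒ R(z) = 1 + z + 1/5z².

Find x<0 with |R(x)|<1.
x=-1.77: |R|=0.1434
R=1: x+1/5x²=0 ⇒ x=−5=-5.0000; min R=1−1/(4·1/5)=-0.2500>−1
Confirm numerically:
  x=-4.767: |R|=0.77786 <1
  x=-3.922: |R|=0.15442 <1
  x=-3.518: |R|=0.04274 <1
  x=-5.432: |R|=1.46932 >1
  x=-5.327: |R|=1.34839 >1
  x=-5.095: |R|=1.09680 >1
Interval (-5.0000, 0).

z∈(-5.0000,0).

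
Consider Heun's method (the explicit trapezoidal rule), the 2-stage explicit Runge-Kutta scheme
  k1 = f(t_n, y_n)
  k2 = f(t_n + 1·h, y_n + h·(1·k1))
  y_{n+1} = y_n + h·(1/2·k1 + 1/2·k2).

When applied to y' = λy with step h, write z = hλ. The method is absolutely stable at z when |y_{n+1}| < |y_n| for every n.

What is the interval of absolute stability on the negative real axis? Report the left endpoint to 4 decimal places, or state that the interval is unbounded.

z∈(-2.0000,0).

With y'=λy (z=hλ):
  order 2, 2-stage ⇒ R(z)=1+z+z^2/2
  (e.g. R(-0.82)=0.51620, |R|=0.51620)

Solve |R(x)|<1 on ℝ⁻.
x=-0.82: |R|=0.5162
|R(-1.74)|=0.7738 |R(-1.41)|=0.5840 |R(-0.7)|=0.5450
Bisect:
  x_lo=-2.4829 |R|=1.5995  x_hi=-0.1137 |R|=0.8927
  mid=-1.29833 |R|=0.54450 →hi
  mid=-1.89062 |R|=0.89660 →hi
  mid=-2.18676 |R|=1.20420 →lo
  mid=-2.03869 |R|=1.03944 →lo
  mid=-1.96465 |R|=0.96528 →hi
  mid=-2.00167 |R|=1.00167 →lo
  mid=-1.98316 |R|=0.98330 →hi
  mid=-1.99242 |R|=0.99244 →hi
  mid=-1.99704 |R|=0.99705 →hi
  mid=-1.99936 |R|=0.99936 →hi
  ...
  [-2.00008,-1.99994] ⇒ x*=-2.0000
Interval (-2.0000, 0).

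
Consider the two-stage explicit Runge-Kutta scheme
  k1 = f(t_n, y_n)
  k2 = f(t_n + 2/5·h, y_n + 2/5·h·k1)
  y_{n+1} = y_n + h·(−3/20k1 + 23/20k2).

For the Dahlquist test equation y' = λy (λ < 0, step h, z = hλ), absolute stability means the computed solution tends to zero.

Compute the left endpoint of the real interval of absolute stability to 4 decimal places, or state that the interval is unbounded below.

z* = -2.1739.

Test eqn y'=λy, z=hλ:
  k1=λy_n ⇒ h·k1=z·y_n;  k2=λ(1+2/5z)y_n ⇒ h·k2=z(1+2/5z)y_n
  y_{n+1}/y_n = 1 − 3/20z + 23/20z(1+2/5z) = 1 + z + 23/50z²
  ⇒ R(z) = 1 + z + 23/50z².

Solve |R(x)|<1 on ℝ⁻.
x=-0.81: |R|=0.4918
R=1: x+23/50x²=0 ⇒ x=−50/23=-2.1739; min R=1−1/(4·23/50)=0.4565>−1
Confirm numerically:
  x=-2.136: |R|=0.96275 <1
  x=-1.983: |R|=0.82585 <1
  x=-1.747: |R|=0.65692 <1
  x=-2.685: |R|=1.63124 >1
  x=-2.527: |R|=1.41044 >1
Interval (-2.1739, 0).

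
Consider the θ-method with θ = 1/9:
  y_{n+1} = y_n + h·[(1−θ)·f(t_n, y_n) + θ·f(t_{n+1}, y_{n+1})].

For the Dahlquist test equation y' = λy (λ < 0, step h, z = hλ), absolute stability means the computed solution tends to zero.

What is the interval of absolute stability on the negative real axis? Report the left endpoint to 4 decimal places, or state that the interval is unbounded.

With y'=λy (z=hλ):
  y_{n+1} = y_n + z·[8/9·y_n + 1/9·y_{n+1}] ⇒ (1 − 1/9z)y_{n+1} = (1 + 8/9z)y_n
  Hence R(z) = (1 + 8/9z)/(1 − 1/9z).

Find x<0 with |R(x)|<1.
x=-1.22: |R|=0.0744
R=−1: 1+8/9x = −1+1/9x ⇒ -7/9x=2 ⇒ x=2/(-7/9)=-2.5714
Confirm numerically:
  x=-2.024: |R|=0.65239 <1
  x=-1.943: |R|=0.59801 <1
  x=-1.236: |R|=0.08675 <1
  x=-1.129: |R|=0.00316 <1
  x=-2.971: |R|=1.23365 >1
  x=-2.647: |R|=1.04542 >1
Interval (-2.5714, 0).

(-2.5714, 0).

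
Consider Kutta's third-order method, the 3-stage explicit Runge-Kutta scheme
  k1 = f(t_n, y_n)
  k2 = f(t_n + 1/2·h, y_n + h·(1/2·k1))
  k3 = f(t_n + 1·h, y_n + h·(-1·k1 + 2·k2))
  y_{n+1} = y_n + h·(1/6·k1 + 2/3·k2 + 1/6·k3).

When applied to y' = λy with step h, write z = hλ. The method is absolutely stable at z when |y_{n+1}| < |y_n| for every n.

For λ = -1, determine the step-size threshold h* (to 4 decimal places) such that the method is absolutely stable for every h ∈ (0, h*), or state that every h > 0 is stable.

On y'=λy, z=hλ:
  order 3, 3-stage ⇒ R(z)=1+z+z^2/2+z^3/6
  (e.g. R(-0.83)=0.41915, |R|=0.41915)

Find x<0 with |R(x)|<1.
x=-0.83: |R|=0.4192
|R(-2.77)|=1.4759 |R(-1.1)|=0.2832 |R(-0.9)|=0.3835
Bisect:
  x_lo=-2.8305 |R|=1.6041  x_hi=-0.1297 |R|=0.8783
  mid=-1.48010 |R|=0.07484 →hi
  mid=-2.15528 |R|=0.50130 →hi
  mid=-2.49287 |R|=0.96762 →hi
  mid=-2.66167 |R|=1.26218 →lo
  mid=-2.57727 |R|=1.10928 →lo
  mid=-2.53507 |R|=1.03709 →lo
  mid=-2.51397 |R|=1.00202 →lo
  mid=-2.50342 |R|=0.98473 →hi
  ...
  [-2.51282,-2.51265] ⇒ x*=-2.5127
So |R|<1 on (-2.5127, 0).

(-2.5127,0); λ=-1 ⇒ h* = 2.5127.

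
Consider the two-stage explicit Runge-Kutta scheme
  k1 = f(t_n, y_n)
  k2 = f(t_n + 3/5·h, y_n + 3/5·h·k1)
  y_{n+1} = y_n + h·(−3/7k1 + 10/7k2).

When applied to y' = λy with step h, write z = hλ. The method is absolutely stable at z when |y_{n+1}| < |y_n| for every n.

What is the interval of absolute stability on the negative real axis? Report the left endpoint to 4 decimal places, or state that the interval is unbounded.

(-1.1667, 0).

Set f=λy, z=hλ:
  k1=λy_n ⇒ h·k1=z·y_n;  k2=λ(1+3/5z)y_n ⇒ h·k2=z(1+3/5z)y_n
  y_{n+1}/y_n = 1 − 3/7z + 10/7z(1+3/5z) = 1 + z + 6/7z²
  so R(z) = 1 + z + 6/7z².

Find x<0 with |R(x)|<1.
x=-1.64: |R|=1.6654
R=1: x+6/7x²=0 ⇒ x=−7/6=-1.1667; min R=1−1/(4·6/7)=0.7083>−1
Confirm numerically:
  x=-0.912: |R|=0.80092 <1
  x=-0.785: |R|=0.74319 <1
  x=-0.507: |R|=0.71333 <1
  x=-0.506: |R|=0.71346 <1
  x=-1.720: |R|=1.81577 >1
  x=-1.436: |R|=1.33151 >1
  x=-1.216: |R|=1.05142 >1
So |R|<1 on (-1.1667, 0).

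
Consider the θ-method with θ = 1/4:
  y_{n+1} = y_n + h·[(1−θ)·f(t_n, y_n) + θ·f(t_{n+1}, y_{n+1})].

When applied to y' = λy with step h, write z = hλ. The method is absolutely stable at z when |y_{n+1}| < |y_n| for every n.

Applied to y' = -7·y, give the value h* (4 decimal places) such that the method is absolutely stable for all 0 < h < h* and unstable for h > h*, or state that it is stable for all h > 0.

Test eqn y'=λy, z=hλ:
  y_{n+1} = y_n + z·[3/4·y_n + 1/4·y_{n+1}] ⇒ (1 − 1/4z)y_{n+1} = (1 + 3/4z)y_n
  R(z) = (1 + 3/4z)/(1 − 1/4z).

Need |R(x)|<1, x<0.
x=-1.59: |R|=0.1377
R=−1: 1+3/4x = −1+1/4x ⇒ -1/2x=2 ⇒ x=2/(-1/2)=-4.0000
Confirm numerically:
  x=-3.677: |R|=0.91585 <1
  x=-3.457: |R|=0.85437 <1
  x=-2.167: |R|=0.40555 <1
  x=-1.628: |R|=0.15707 <1
  x=-4.440: |R|=1.10427 >1
  x=-4.372: |R|=1.08887 >1
  x=-4.295: |R|=1.07113 >1
Stable set (-4.0000, 0).

(-4.0000,0); λ=-7 ⇒ h* = (4)/7 = 0.5714.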